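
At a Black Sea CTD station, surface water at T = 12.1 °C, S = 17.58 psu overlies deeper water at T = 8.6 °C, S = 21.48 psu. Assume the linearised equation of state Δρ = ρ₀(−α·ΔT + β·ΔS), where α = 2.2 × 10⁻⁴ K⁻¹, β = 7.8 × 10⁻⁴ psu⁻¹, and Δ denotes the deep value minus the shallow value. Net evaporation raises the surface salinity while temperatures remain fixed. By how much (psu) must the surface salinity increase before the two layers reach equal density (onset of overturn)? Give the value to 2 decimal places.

4.89 psu

Neutral buoyancy requires −α(T_deep − T_surf) + β(S_deep − S_surf′) = 0.
S_surf′ = S_deep − (α/β)·ΔT = 21.48 − (2.2 × 10⁻⁴/7.8 × 10⁻⁴)·(-3.5) = 22.4672 psu.
Increase required: 22.4672 − 17.58 = 4.8872 psu.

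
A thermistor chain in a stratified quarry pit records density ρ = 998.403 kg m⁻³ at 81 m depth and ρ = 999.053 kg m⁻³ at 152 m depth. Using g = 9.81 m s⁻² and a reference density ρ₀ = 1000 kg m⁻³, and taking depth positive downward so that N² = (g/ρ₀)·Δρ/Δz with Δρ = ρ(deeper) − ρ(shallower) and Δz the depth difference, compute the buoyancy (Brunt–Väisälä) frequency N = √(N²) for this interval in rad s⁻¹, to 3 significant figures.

9.48 × 10⁻³ rad s⁻¹

Δρ = 999.053 − 998.403 = 0.650 kg m⁻³ over Δz = 152 − 81 = 71 m.
N² = (9.81/1000) × (0.650/71) = 8.9810 × 10⁻⁵ s⁻².
N = √(8.9810 × 10⁻⁵) = 9.4768 × 10⁻³ rad s⁻¹ ≈ 9.48 × 10⁻³ rad s⁻¹.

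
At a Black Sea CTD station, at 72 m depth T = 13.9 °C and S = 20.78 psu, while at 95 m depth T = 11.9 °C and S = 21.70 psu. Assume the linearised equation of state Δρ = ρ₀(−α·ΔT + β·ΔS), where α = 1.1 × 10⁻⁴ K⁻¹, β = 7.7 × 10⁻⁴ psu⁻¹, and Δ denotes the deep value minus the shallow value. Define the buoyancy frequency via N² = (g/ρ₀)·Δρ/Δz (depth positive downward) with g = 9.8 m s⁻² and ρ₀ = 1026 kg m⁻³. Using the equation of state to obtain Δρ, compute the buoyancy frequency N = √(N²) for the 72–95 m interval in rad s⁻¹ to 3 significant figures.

0.0199 rad s⁻¹

ΔT = -2.0 K, ΔS = +0.92 psu (deep − shallow).
Δρ/ρ₀ = −αΔT + βΔS = 2.20 × 10⁻⁴ + 7.084 × 10⁻⁴ = 9.284 × 10⁻⁴, so Δρ ≈ 0.9525 kg m⁻³.
N² = (g/ρ₀)·Δρ/Δz = g·(Δρ/ρ₀)/Δz = 9.8 × 9.284 × 10⁻⁴ / 23 = 3.9558 × 10⁻⁴ s⁻².
N = √(3.9558 × 10⁻⁴) = 0.019889 rad s⁻¹ ≈ 0.0199 rad s⁻¹.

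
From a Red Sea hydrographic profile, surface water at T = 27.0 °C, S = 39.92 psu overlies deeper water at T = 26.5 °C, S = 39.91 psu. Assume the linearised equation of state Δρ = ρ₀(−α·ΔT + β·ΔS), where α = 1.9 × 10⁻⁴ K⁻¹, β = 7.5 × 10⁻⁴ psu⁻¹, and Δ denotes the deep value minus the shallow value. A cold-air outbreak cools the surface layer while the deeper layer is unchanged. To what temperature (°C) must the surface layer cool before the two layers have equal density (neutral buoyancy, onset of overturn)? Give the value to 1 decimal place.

26.5 °C

Neutral buoyancy requires Δρ = 0, i.e. −α(T_deep − T_surf′) + β(S_deep − S_surf) = 0.
T_surf′ = T_deep − (β/α)·ΔS = 26.5 − (7.5 × 10⁻⁴/1.9 × 10⁻⁴)·(-0.01) = 26.539 °C.
Cooling required: 27.0 − (26.539) = 0.461 °C.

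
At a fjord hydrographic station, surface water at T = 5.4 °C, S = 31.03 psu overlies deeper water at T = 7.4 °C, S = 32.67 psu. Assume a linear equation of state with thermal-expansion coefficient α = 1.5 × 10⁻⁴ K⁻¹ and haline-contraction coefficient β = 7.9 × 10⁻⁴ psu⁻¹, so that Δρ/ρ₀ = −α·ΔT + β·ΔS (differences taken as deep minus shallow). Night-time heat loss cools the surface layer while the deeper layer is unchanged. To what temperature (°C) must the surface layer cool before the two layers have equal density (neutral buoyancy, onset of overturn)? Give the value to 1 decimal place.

-1.2 °C

Neutral buoyancy requires Δρ = 0, i.e. −α(T_deep − T_surf′) + β(S_deep − S_surf) = 0.
T_surf′ = T_deep − (β/α)·ΔS = 7.4 − (7.9 × 10⁻⁴/1.5 × 10⁻⁴)·(+1.64) = -1.237 °C.
Cooling required: 5.4 − (-1.237) = 6.637 °C.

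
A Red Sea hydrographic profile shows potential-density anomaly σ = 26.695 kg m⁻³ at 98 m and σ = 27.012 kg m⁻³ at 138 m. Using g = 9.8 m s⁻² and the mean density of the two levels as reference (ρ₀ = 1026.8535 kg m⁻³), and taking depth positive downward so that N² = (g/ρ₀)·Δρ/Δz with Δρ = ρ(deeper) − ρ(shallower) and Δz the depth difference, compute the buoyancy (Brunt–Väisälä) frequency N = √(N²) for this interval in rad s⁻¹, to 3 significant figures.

8.70 × 10⁻³ rad s⁻¹

Δρ = 1027.012 − 1026.695 = 0.317 kg m⁻³ over Δz = 138 − 98 = 40 m.
N² = (9.8/1026.8535) × (0.317/40) = 7.5634 × 10⁻⁵ s⁻².
N = √(7.5634 × 10⁻⁵) = 8.6968 × 10⁻³ rad s⁻¹ ≈ 8.70 × 10⁻³ rad s⁻¹.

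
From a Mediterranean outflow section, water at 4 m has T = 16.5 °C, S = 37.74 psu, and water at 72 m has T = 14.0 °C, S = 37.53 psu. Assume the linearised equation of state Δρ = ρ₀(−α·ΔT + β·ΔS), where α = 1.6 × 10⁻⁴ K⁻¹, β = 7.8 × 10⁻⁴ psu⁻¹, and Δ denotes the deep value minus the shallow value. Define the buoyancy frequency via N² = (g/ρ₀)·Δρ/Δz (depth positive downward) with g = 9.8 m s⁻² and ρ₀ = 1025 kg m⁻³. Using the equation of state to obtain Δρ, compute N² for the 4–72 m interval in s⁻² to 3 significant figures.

ΔT = -2.5 K, ΔS = -0.21 psu (deep − shallow).
Δρ/ρ₀ = −αΔT + βΔS = 4.00 × 10⁻⁴ − 1.638 × 10⁻⁴ = 2.362 × 10⁻⁴, so Δρ ≈ 0.2421 kg m⁻³.
N² = (g/ρ₀)·Δρ/Δz = g·(Δρ/ρ₀)/Δz = 9.8 × 2.362 × 10⁻⁴ / 68 = 3.4041 × 10⁻⁵ s⁻² ≈ 3.40 × 10⁻⁵ s⁻².

3.40 × 10⁻⁵ s⁻²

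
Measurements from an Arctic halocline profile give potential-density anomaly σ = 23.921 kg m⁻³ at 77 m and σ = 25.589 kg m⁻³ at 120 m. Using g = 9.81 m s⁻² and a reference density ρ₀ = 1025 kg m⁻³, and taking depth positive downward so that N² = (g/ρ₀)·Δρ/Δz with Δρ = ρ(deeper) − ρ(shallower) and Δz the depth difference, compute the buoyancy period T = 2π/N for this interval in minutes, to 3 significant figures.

Δρ = 1025.589 − 1023.921 = 1.668 kg m⁻³ over Δz = 120 − 77 = 43 m.
N² = (9.81/1025) × (1.668/43) = 3.7126 × 10⁻⁴ s⁻².
N = √(3.7126 × 10⁻⁴) = 0.019268 rad s⁻¹, so T = 2π/N = 326.09 s = 5.4348 min ≈ 5.43 min.

5.43 min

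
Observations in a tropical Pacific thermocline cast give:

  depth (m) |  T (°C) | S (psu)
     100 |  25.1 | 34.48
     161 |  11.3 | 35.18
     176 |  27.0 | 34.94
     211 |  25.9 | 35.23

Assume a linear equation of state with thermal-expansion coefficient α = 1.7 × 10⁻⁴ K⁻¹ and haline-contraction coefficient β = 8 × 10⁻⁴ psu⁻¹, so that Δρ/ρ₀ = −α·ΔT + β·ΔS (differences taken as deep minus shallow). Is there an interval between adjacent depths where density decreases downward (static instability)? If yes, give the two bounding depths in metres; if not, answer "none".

Evaluate Δρ/ρ₀ = −αΔT + βΔS across each adjacent pair:
  100–161 m: −αΔT+βΔS = −(1.7 × 10⁻⁴)(-13.8)+(8 × 10⁻⁴)(+0.70) = 2.9 × 10⁻³ → stable
  161–176 m: −αΔT+βΔS = −(1.7 × 10⁻⁴)(+15.7)+(8 × 10⁻⁴)(-0.24) = -2.9 × 10⁻³ → UNSTABLE
  176–211 m: −αΔT+βΔS = −(1.7 × 10⁻⁴)(-1.1)+(8 × 10⁻⁴)(+0.29) = 4.2 × 10⁻⁴ → stable
The 161–176 m interval has Δρ < 0: lighter water underlies denser water.

161–176 m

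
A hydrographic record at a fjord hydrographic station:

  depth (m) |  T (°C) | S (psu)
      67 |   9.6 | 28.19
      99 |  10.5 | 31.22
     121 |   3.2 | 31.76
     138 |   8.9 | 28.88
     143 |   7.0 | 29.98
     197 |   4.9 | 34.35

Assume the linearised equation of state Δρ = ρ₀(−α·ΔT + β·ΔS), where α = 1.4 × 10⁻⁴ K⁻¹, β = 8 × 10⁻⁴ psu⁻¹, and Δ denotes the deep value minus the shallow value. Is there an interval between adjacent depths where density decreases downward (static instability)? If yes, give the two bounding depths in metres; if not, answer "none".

Evaluate Δρ/ρ₀ = −αΔT + βΔS across each adjacent pair:
  67–99 m: −αΔT+βΔS = −(1.4 × 10⁻⁴)(+0.9)+(8 × 10⁻⁴)(+3.03) = 2.3 × 10⁻³ → stable
  99–121 m: −αΔT+βΔS = −(1.4 × 10⁻⁴)(-7.3)+(8 × 10⁻⁴)(+0.54) = 1.5 × 10⁻³ → stable
  121–138 m: −αΔT+βΔS = −(1.4 × 10⁻⁴)(+5.7)+(8 × 10⁻⁴)(-2.88) = -3.1 × 10⁻³ → UNSTABLE
  138–143 m: −αΔT+βΔS = −(1.4 × 10⁻⁴)(-1.9)+(8 × 10⁻⁴)(+1.10) = 1.1 × 10⁻³ → stable
  143–197 m: −αΔT+βΔS = −(1.4 × 10⁻⁴)(-2.1)+(8 × 10⁻⁴)(+4.37) = 3.8 × 10⁻³ → stable
The 121–138 m interval has Δρ < 0: lighter water underlies denser water.

121–138 m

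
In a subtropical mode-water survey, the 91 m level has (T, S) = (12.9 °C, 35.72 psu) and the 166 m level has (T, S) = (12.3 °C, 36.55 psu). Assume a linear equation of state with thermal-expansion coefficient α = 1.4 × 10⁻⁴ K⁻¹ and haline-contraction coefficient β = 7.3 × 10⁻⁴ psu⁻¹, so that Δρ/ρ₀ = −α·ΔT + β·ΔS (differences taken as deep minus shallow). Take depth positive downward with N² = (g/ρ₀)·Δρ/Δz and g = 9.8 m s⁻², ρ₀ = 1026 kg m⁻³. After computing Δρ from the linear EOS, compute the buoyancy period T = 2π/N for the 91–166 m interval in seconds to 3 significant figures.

662 s

ΔT = -0.6 K, ΔS = +0.83 psu (deep − shallow).
Δρ/ρ₀ = −αΔT + βΔS = 8.40 × 10⁻⁵ + 6.059 × 10⁻⁴ = 6.899 × 10⁻⁴, so Δρ ≈ 0.7078 kg m⁻³.
N² = (g/ρ₀)·Δρ/Δz = g·(Δρ/ρ₀)/Δz = 9.8 × 6.899 × 10⁻⁴ / 75 = 9.0147 × 10⁻⁵ s⁻².
N = √(9.0147 × 10⁻⁵) = 9.4946 × 10⁻³ rad s⁻¹ → T = 2π/N = 661.76 s ≈ 662 s.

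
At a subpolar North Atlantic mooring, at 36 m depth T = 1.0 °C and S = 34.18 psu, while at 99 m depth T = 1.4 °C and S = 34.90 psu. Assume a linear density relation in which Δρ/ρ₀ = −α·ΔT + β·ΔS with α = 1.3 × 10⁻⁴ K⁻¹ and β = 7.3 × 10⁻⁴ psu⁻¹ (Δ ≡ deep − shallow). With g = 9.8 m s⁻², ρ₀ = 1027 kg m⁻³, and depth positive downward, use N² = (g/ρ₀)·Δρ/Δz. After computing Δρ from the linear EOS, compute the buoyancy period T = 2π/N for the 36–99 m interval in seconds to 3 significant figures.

ΔT = +0.4 K, ΔS = +0.72 psu (deep − shallow).
Δρ/ρ₀ = −αΔT + βΔS = -5.20 × 10⁻⁵ + 5.256 × 10⁻⁴ = 4.736 × 10⁻⁴, so Δρ ≈ 0.4864 kg m⁻³.
N² = (g/ρ₀)·Δρ/Δz = g·(Δρ/ρ₀)/Δz = 9.8 × 4.736 × 10⁻⁴ / 63 = 7.3671 × 10⁻⁵ s⁻².
N = √(7.3671 × 10⁻⁵) = 8.5832 × 10⁻³ rad s⁻¹ → T = 2π/N = 732.03 s ≈ 732 s.

732 s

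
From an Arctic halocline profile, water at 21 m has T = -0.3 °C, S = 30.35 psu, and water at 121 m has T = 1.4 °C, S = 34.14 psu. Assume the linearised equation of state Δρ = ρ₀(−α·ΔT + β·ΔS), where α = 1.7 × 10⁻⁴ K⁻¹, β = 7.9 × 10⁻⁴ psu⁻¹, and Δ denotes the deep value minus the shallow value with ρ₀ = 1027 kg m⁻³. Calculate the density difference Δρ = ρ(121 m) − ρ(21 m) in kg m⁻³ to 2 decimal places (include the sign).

ΔT = +1.7 K, ΔS = +3.79 psu (deep − shallow).
Δρ/ρ₀ = −(1.7 × 10⁻⁴)(+1.7) + (7.9 × 10⁻⁴)(+3.79) = 2.7051 × 10⁻³.
Δρ = 1027 × (2.7051 × 10⁻³) = +2.78 kg m⁻³.
Positive Δρ: denser below, stable.

+2.78 kg m⁻³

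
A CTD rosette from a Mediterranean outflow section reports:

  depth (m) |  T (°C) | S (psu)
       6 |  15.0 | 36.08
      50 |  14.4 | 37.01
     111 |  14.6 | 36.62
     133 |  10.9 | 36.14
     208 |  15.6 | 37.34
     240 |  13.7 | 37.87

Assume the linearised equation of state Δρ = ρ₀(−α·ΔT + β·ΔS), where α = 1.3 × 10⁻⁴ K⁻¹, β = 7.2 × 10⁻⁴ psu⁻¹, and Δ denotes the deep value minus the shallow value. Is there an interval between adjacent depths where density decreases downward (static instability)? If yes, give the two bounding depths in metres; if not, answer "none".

Evaluate Δρ/ρ₀ = −αΔT + βΔS across each adjacent pair:
  6–50 m: −αΔT+βΔS = −(1.3 × 10⁻⁴)(-0.6)+(7.2 × 10⁻⁴)(+0.93) = 7.5 × 10⁻⁴ → stable
  50–111 m: −αΔT+βΔS = −(1.3 × 10⁻⁴)(+0.2)+(7.2 × 10⁻⁴)(-0.39) = -3.1 × 10⁻⁴ → UNSTABLE
  111–133 m: −αΔT+βΔS = −(1.3 × 10⁻⁴)(-3.7)+(7.2 × 10⁻⁴)(-0.48) = 1.4 × 10⁻⁴ → stable
  133–208 m: −αΔT+βΔS = −(1.3 × 10⁻⁴)(+4.7)+(7.2 × 10⁻⁴)(+1.20) = 2.5 × 10⁻⁴ → stable
  208–240 m: −αΔT+βΔS = −(1.3 × 10⁻⁴)(-1.9)+(7.2 × 10⁻⁴)(+0.53) = 6.3 × 10⁻⁴ → stable
The 50–111 m interval has Δρ < 0: lighter water underlies denser water.

50–111 m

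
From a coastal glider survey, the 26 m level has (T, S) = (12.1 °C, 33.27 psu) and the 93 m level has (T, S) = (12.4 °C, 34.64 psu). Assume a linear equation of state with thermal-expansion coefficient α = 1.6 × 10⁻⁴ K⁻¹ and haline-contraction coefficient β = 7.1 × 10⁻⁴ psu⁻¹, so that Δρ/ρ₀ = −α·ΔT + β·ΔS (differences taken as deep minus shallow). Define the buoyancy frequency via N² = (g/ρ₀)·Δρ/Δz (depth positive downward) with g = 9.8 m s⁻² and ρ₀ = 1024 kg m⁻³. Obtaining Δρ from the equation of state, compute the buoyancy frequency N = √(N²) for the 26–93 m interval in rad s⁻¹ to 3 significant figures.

ΔT = +0.3 K, ΔS = +1.37 psu (deep − shallow).
Δρ/ρ₀ = −αΔT + βΔS = -4.80 × 10⁻⁵ + 9.727 × 10⁻⁴ = 9.247 × 10⁻⁴, so Δρ ≈ 0.9469 kg m⁻³.
N² = (g/ρ₀)·Δρ/Δz = g·(Δρ/ρ₀)/Δz = 9.8 × 9.247 × 10⁻⁴ / 67 = 1.3525 × 10⁻⁴ s⁻².
N = √(1.3525 × 10⁻⁴) = 0.011630 rad s⁻¹ ≈ 0.0116 rad s⁻¹.

0.0116 rad s⁻¹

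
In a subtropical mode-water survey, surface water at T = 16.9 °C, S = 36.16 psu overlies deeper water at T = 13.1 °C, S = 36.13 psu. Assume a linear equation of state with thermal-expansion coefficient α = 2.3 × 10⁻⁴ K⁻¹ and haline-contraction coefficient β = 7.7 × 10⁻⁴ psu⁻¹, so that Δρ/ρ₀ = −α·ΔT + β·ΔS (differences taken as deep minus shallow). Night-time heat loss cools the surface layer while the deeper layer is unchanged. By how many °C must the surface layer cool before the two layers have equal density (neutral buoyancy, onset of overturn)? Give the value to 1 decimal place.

3.7 °C

Neutral buoyancy requires Δρ = 0, i.e. −α(T_deep − T_surf′) + β(S_deep − S_surf) = 0.
T_surf′ = T_deep − (β/α)·ΔS = 13.1 − (7.7 × 10⁻⁴/2.3 × 10⁻⁴)·(-0.03) = 13.200 °C.
Cooling required: 16.9 − (13.200) = 3.700 °C.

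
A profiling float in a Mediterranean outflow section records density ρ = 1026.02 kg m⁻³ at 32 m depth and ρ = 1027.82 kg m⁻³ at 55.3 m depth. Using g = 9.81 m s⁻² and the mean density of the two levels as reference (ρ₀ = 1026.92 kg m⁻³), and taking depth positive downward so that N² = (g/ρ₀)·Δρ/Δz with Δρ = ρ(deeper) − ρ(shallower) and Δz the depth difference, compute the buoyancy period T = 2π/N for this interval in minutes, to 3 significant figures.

3.85 min

Δρ = 1027.82 − 1026.02 = 1.80 kg m⁻³ over Δz = 55.3 − 32 = 23.3 m.
N² = (9.81/1026.92) × (1.80/23.3) = 7.3799 × 10⁻⁴ s⁻².
N = √(7.3799 × 10⁻⁴) = 0.027166 rad s⁻¹, so T = 2π/N = 231.29 s = 3.8548 min ≈ 3.85 min.
A positive N² confirms static stability across the interval.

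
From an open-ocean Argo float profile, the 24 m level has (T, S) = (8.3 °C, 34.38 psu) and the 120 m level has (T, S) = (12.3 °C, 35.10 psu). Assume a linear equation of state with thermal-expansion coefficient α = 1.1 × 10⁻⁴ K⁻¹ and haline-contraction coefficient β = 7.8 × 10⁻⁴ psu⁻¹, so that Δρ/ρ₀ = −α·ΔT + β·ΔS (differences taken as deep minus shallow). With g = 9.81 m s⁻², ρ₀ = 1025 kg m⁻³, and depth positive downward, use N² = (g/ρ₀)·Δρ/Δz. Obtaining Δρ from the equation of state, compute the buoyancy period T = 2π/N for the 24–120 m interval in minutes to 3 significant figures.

29.7 min

ΔT = +4.0 K, ΔS = +0.72 psu (deep − shallow).
Δρ/ρ₀ = −αΔT + βΔS = -4.40 × 10⁻⁴ + 5.616 × 10⁻⁴ = 1.216 × 10⁻⁴, so Δρ ≈ 0.1246 kg m⁻³.
N² = (g/ρ₀)·Δρ/Δz = g·(Δρ/ρ₀)/Δz = 9.81 × 1.216 × 10⁻⁴ / 96 = 1.2426 × 10⁻⁵ s⁻².
N = √(1.2426 × 10⁻⁵) = 3.5251 × 10⁻³ rad s⁻¹ → T = 2π/N = 1.7824 × 10³ s = 29.707 min ≈ 29.7 min.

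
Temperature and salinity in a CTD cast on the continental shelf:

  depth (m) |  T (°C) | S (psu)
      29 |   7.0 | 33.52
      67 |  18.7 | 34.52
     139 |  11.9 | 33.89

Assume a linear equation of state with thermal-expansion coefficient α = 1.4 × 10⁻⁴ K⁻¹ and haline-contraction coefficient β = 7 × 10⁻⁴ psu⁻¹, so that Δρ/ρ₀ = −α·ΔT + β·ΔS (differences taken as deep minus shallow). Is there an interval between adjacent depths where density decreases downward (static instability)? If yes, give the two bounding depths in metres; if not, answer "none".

Evaluate Δρ/ρ₀ = −αΔT + βΔS across each adjacent pair:
  29–67 m: −αΔT+βΔS = −(1.4 × 10⁻⁴)(+11.7)+(7 × 10⁻⁴)(+1.00) = -9.4 × 10⁻⁴ → UNSTABLE
  67–139 m: −αΔT+βΔS = −(1.4 × 10⁻⁴)(-6.8)+(7 × 10⁻⁴)(-0.63) = 5.1 × 10⁻⁴ → stable
The 29–67 m interval has Δρ < 0: lighter water underlies denser water.

29–67 m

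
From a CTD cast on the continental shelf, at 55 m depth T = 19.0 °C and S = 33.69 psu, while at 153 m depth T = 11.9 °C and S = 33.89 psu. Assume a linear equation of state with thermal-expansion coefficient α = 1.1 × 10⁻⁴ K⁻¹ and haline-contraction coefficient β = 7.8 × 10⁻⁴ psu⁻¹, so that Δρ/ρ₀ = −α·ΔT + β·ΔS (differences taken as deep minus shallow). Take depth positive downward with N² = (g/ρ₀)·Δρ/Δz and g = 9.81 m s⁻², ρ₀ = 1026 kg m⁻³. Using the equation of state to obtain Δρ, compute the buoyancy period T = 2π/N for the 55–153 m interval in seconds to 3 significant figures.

649 s

ΔT = -7.1 K, ΔS = +0.20 psu (deep − shallow).
Δρ/ρ₀ = −αΔT + βΔS = 7.81 × 10⁻⁴ + 1.56 × 10⁻⁴ = 9.37 × 10⁻⁴, so Δρ ≈ 0.9614 kg m⁻³.
N² = (g/ρ₀)·Δρ/Δz = g·(Δρ/ρ₀)/Δz = 9.81 × 9.37 × 10⁻⁴ / 98 = 9.3796 × 10⁻⁵ s⁻².
N = √(9.3796 × 10⁻⁵) = 9.6848 × 10⁻³ rad s⁻¹ → T = 2π/N = 648.77 s ≈ 649 s.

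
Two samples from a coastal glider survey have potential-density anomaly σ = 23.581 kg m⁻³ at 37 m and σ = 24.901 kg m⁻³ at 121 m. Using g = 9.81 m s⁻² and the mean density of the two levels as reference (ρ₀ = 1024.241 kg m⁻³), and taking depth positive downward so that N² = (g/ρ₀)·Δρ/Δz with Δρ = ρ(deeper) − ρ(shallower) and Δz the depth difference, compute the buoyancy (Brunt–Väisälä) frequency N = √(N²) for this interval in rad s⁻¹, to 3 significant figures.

Δρ = 1024.901 − 1023.581 = 1.320 kg m⁻³ over Δz = 121 − 37 = 84 m.
N² = (9.81/1024.241) × (1.320/84) = 1.5051 × 10⁻⁴ s⁻².
N = √(1.5051 × 10⁻⁴) = 0.012268 rad s⁻¹ ≈ 0.0123 rad s⁻¹.
Since Δρ > 0 the layer is stably stratified.

0.0123 rad s⁻¹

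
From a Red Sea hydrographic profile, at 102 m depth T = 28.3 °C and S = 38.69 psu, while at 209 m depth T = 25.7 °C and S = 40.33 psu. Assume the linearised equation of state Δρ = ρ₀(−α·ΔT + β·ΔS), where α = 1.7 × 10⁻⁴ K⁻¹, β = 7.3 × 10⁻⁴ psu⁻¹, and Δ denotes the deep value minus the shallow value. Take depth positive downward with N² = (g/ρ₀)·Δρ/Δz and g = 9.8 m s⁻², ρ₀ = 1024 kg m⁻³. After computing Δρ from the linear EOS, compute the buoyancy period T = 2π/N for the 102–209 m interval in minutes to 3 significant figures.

ΔT = -2.6 K, ΔS = +1.64 psu (deep − shallow).
Δρ/ρ₀ = −αΔT + βΔS = 4.42 × 10⁻⁴ + 1.1972 × 10⁻³ = 1.6392 × 10⁻³, so Δρ ≈ 1.679 kg m⁻³.
N² = (g/ρ₀)·Δρ/Δz = g·(Δρ/ρ₀)/Δz = 9.8 × 1.6392 × 10⁻³ / 107 = 1.5013 × 10⁻⁴ s⁻².
N = √(1.5013 × 10⁻⁴) = 0.012253 rad s⁻¹ → T = 2π/N = 512.79 s = 8.5465 min ≈ 8.55 min.

8.55 min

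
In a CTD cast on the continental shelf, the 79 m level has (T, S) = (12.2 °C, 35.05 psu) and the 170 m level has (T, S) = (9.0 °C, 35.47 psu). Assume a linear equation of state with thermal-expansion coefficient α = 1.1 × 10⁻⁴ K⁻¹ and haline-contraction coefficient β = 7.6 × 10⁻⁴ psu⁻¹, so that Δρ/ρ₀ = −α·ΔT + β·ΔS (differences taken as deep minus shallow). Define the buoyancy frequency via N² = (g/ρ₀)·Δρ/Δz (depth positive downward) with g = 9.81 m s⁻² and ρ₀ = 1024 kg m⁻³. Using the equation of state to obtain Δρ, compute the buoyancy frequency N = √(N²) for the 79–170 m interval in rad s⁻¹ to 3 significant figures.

ΔT = -3.2 K, ΔS = +0.42 psu (deep − shallow).
Δρ/ρ₀ = −αΔT + βΔS = 3.52 × 10⁻⁴ + 3.192 × 10⁻⁴ = 6.712 × 10⁻⁴, so Δρ ≈ 0.6873 kg m⁻³.
N² = (g/ρ₀)·Δρ/Δz = g·(Δρ/ρ₀)/Δz = 9.81 × 6.712 × 10⁻⁴ / 91 = 7.2357 × 10⁻⁵ s⁻².
N = √(7.2357 × 10⁻⁵) = 8.5063 × 10⁻³ rad s⁻¹ ≈ 8.51 × 10⁻³ rad s⁻¹.

8.51 × 10⁻³ rad s⁻¹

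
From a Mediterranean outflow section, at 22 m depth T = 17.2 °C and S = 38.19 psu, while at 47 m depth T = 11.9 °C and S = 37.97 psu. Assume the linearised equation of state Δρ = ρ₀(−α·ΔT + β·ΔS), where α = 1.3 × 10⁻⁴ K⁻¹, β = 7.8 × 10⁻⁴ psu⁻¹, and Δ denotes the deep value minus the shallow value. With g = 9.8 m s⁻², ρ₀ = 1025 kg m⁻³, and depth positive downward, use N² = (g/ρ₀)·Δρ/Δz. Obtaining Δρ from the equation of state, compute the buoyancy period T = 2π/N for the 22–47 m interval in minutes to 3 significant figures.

ΔT = -5.3 K, ΔS = -0.22 psu (deep − shallow).
Δρ/ρ₀ = −αΔT + βΔS = 6.89 × 10⁻⁴ − 1.716 × 10⁻⁴ = 5.174 × 10⁻⁴, so Δρ ≈ 0.5303 kg m⁻³.
N² = (g/ρ₀)·Δρ/Δz = g·(Δρ/ρ₀)/Δz = 9.8 × 5.174 × 10⁻⁴ / 25 = 2.0282 × 10⁻⁴ s⁻².
N = √(2.0282 × 10⁻⁴) = 0.014241 rad s⁻¹ → T = 2π/N = 441.20 s = 7.3533 min ≈ 7.35 min.

7.35 min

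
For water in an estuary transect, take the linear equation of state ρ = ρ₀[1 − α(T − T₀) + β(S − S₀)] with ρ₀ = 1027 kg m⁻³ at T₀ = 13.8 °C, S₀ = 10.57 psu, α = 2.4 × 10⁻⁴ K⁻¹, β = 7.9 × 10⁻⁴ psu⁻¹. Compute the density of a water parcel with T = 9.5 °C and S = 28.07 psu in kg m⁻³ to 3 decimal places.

T − T₀ = -4.3 K, S − S₀ = +17.50 psu.
Bracket = 1 − α·(-4.3) + β·(+17.50) = 1 + (0.014857) = 1.0148570.
ρ = 1027 × 1.0148570 = 1042.258 kg m⁻³.

1042.258 kg m⁻³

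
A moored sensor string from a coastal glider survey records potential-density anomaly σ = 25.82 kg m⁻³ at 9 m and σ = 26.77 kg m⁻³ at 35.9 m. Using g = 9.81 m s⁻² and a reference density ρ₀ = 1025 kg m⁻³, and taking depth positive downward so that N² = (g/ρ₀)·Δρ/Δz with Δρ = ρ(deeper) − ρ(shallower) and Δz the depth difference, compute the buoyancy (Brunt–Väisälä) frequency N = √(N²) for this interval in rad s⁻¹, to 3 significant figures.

0.0184 rad s⁻¹

Δρ = 1026.77 − 1025.82 = 0.95 kg m⁻³ over Δz = 35.9 − 9 = 26.9 m.
N² = (9.81/1025) × (0.95/26.9) = 3.3800 × 10⁻⁴ s⁻².
N = √(3.3800 × 10⁻⁴) = 0.018385 rad s⁻¹ ≈ 0.0184 rad s⁻¹.
A positive N² confirms static stability across the interval.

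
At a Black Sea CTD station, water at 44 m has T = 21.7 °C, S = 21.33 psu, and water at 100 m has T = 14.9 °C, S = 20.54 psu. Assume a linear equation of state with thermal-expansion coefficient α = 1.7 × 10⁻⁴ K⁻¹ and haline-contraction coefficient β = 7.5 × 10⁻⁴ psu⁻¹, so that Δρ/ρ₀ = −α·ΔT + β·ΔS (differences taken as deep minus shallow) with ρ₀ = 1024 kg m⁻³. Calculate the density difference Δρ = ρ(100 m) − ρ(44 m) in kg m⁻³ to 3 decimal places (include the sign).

ΔT = -6.8 K, ΔS = -0.79 psu (deep − shallow).
Δρ/ρ₀ = −(1.7 × 10⁻⁴)(-6.8) + (7.5 × 10⁻⁴)(-0.79) = 5.635 × 10⁻⁴.
Δρ = 1024 × (5.635 × 10⁻⁴) = +0.577 kg m⁻³.
Positive Δρ: denser below, stable.

+0.577 kg m⁻³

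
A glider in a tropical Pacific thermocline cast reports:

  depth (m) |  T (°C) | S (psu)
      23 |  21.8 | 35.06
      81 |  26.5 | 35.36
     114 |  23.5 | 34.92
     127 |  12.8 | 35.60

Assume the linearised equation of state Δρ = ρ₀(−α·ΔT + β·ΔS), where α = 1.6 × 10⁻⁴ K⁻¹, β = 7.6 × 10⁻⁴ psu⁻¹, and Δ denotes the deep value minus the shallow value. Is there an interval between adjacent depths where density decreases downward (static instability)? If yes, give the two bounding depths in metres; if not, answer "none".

Evaluate Δρ/ρ₀ = −αΔT + βΔS across each adjacent pair:
  23–81 m: −αΔT+βΔS = −(1.6 × 10⁻⁴)(+4.7)+(7.6 × 10⁻⁴)(+0.30) = -5.2 × 10⁻⁴ → UNSTABLE
  81–114 m: −αΔT+βΔS = −(1.6 × 10⁻⁴)(-3.0)+(7.6 × 10⁻⁴)(-0.44) = 1.5 × 10⁻⁴ → stable
  114–127 m: −αΔT+βΔS = −(1.6 × 10⁻⁴)(-10.7)+(7.6 × 10⁻⁴)(+0.68) = 2.2 × 10⁻³ → stable
The 23–81 m interval has Δρ < 0: lighter water underlies denser water.

23–81 m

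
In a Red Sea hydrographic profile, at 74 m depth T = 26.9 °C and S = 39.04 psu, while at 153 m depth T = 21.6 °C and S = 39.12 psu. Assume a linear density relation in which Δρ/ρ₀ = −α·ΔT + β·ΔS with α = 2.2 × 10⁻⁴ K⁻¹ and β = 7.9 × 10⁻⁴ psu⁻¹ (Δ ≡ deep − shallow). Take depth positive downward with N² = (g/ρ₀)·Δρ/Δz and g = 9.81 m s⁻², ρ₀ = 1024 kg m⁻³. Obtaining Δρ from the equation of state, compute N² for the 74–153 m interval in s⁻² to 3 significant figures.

ΔT = -5.3 K, ΔS = +0.08 psu (deep − shallow).
Δρ/ρ₀ = −αΔT + βΔS = 1.166 × 10⁻³ + 6.32 × 10⁻⁵ = 1.2292 × 10⁻³, so Δρ ≈ 1.259 kg m⁻³.
N² = (g/ρ₀)·Δρ/Δz = g·(Δρ/ρ₀)/Δz = 9.81 × 1.2292 × 10⁻³ / 79 = 1.5264 × 10⁻⁴ s⁻² ≈ 1.53 × 10⁻⁴ s⁻².

1.53 × 10⁻⁴ s⁻²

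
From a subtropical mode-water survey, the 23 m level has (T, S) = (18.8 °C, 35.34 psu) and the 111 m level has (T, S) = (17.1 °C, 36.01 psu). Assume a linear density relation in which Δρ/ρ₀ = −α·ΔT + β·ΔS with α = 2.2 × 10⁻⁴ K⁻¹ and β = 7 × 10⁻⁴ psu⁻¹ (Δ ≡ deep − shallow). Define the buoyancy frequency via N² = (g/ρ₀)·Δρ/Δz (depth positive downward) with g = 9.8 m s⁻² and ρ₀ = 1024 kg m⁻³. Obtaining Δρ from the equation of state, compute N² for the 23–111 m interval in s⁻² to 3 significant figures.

ΔT = -1.7 K, ΔS = +0.67 psu (deep − shallow).
Δρ/ρ₀ = −αΔT + βΔS = 3.74 × 10⁻⁴ + 4.69 × 10⁻⁴ = 8.43 × 10⁻⁴, so Δρ ≈ 0.8632 kg m⁻³.
N² = (g/ρ₀)·Δρ/Δz = g·(Δρ/ρ₀)/Δz = 9.8 × 8.43 × 10⁻⁴ / 88 = 9.3880 × 10⁻⁵ s⁻² ≈ 9.39 × 10⁻⁵ s⁻².

9.39 × 10⁻⁵ s⁻²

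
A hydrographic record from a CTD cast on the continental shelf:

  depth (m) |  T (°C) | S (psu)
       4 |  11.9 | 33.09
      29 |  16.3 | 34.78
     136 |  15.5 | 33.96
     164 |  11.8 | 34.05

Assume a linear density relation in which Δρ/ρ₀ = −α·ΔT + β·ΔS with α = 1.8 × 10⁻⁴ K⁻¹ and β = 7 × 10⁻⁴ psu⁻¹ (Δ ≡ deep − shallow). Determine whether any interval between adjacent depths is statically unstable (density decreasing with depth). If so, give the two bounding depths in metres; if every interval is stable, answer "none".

29–136 m

Evaluate Δρ/ρ₀ = −αΔT + βΔS across each adjacent pair:
  4–29 m: −αΔT+βΔS = −(1.8 × 10⁻⁴)(+4.4)+(7 × 10⁻⁴)(+1.69) = 3.9 × 10⁻⁴ → stable
  29–136 m: −αΔT+βΔS = −(1.8 × 10⁻⁴)(-0.8)+(7 × 10⁻⁴)(-0.82) = -4.3 × 10⁻⁴ → UNSTABLE
  136–164 m: −αΔT+βΔS = −(1.8 × 10⁻⁴)(-3.7)+(7 × 10⁻⁴)(+0.09) = 7.3 × 10⁻⁴ → stable
The 29–136 m interval has Δρ < 0: lighter water underlies denser water.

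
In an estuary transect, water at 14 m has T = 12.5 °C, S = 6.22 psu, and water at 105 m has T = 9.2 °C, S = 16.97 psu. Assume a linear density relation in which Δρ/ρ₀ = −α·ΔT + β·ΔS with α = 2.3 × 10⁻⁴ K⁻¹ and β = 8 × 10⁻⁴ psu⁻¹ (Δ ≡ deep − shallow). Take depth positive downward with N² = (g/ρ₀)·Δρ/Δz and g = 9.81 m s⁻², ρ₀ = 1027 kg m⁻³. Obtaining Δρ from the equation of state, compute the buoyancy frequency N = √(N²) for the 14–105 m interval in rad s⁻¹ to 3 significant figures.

ΔT = -3.3 K, ΔS = +10.75 psu (deep − shallow).
Δρ/ρ₀ = −αΔT + βΔS = 7.59 × 10⁻⁴ + 8.60 × 10⁻³ = 9.359 × 10⁻³, so Δρ ≈ 9.612 kg m⁻³.
N² = (g/ρ₀)·Δρ/Δz = g·(Δρ/ρ₀)/Δz = 9.81 × 9.359 × 10⁻³ / 91 = 1.0089 × 10⁻³ s⁻².
N = √(1.0089 × 10⁻³) = 0.031763 rad s⁻¹ ≈ 0.0318 rad s⁻¹.

0.0318 rad s⁻¹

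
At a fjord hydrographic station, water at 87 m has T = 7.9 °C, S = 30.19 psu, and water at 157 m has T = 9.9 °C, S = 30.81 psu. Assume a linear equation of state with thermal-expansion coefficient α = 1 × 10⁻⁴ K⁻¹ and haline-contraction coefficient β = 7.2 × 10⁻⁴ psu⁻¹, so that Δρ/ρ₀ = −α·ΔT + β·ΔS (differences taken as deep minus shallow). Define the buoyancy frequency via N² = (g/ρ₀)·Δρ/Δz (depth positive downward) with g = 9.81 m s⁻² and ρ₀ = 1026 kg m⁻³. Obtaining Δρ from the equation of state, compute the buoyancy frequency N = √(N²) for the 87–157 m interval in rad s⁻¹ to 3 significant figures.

5.88 × 10⁻³ rad s⁻¹

ΔT = +2.0 K, ΔS = +0.62 psu (deep − shallow).
Δρ/ρ₀ = −αΔT + βΔS = -2.00 × 10⁻⁴ + 4.464 × 10⁻⁴ = 2.464 × 10⁻⁴, so Δρ ≈ 0.2528 kg m⁻³.
N² = (g/ρ₀)·Δρ/Δz = g·(Δρ/ρ₀)/Δz = 9.81 × 2.464 × 10⁻⁴ / 70 = 3.4531 × 10⁻⁵ s⁻².
N = √(3.4531 × 10⁻⁵) = 5.8763 × 10⁻³ rad s⁻¹ ≈ 5.88 × 10⁻³ rad s⁻¹.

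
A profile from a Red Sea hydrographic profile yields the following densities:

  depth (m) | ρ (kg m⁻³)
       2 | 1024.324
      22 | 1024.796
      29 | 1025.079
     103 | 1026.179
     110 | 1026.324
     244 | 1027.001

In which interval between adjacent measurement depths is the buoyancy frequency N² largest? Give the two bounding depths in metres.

Compute the density gradient over each adjacent pair:
  2–22 m: Δρ/Δz = 0.472/20 = 0.024 kg m⁻⁴
  22–29 m: Δρ/Δz = 0.283/7 = 0.040 kg m⁻⁴
  29–103 m: Δρ/Δz = 1.100/74 = 0.015 kg m⁻⁴
  103–110 m: Δρ/Δz = 0.145/7 = 0.021 kg m⁻⁴
  110–244 m: Δρ/Δz = 0.677/134 = 5.1 × 10⁻³ kg m⁻⁴
The largest gradient is in the 22–29 m interval — the pycnocline.

22–29 m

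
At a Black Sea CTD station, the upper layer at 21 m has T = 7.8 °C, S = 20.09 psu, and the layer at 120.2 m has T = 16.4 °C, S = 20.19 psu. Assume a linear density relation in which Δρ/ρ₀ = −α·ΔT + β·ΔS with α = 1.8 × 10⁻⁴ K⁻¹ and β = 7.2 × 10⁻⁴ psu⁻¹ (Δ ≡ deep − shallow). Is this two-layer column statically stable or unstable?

unstable

ΔT = 16.4 − 7.8 = +8.6 K and ΔS = 20.19 − 20.09 = +0.10 psu (deep − shallow).
−αΔT = -1.548 × 10⁻³; βΔS = 7.20 × 10⁻⁵; sum Δρ/ρ₀ = -1.476 × 10⁻³.
Δρ/ρ₀ < 0, so Δρ < 0: deeper water is lighter → statically unstable; the column would overturn.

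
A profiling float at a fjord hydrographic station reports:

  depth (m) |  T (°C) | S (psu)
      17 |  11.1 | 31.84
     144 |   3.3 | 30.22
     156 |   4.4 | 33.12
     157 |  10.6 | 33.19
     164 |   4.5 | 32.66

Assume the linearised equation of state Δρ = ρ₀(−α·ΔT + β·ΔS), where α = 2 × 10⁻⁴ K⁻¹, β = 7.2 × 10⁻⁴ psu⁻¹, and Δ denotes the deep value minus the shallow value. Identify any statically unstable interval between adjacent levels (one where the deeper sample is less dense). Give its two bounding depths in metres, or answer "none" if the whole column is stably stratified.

156–157 m

Evaluate Δρ/ρ₀ = −αΔT + βΔS across each adjacent pair:
  17–144 m: −αΔT+βΔS = −(2 × 10⁻⁴)(-7.8)+(7.2 × 10⁻⁴)(-1.62) = 3.9 × 10⁻⁴ → stable
  144–156 m: −αΔT+βΔS = −(2 × 10⁻⁴)(+1.1)+(7.2 × 10⁻⁴)(+2.90) = 1.9 × 10⁻³ → stable
  156–157 m: −αΔT+βΔS = −(2 × 10⁻⁴)(+6.2)+(7.2 × 10⁻⁴)(+0.07) = -1.2 × 10⁻³ → UNSTABLE
  157–164 m: −αΔT+βΔS = −(2 × 10⁻⁴)(-6.1)+(7.2 × 10⁻⁴)(-0.53) = 8.4 × 10⁻⁴ → stable
The 156–157 m interval has Δρ < 0: lighter water underlies denser water.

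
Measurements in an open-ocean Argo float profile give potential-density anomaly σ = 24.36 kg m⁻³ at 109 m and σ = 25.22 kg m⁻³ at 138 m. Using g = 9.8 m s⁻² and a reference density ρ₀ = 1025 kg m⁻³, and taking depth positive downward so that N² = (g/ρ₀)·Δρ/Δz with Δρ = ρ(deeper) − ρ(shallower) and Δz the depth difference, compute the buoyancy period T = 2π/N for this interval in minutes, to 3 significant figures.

6.22 min

Δρ = 1025.22 − 1024.36 = 0.86 kg m⁻³ over Δz = 138 − 109 = 29 m.
N² = (9.8/1025) × (0.86/29) = 2.8353 × 10⁻⁴ s⁻².
N = √(2.8353 × 10⁻⁴) = 0.016838 rad s⁻¹, so T = 2π/N = 373.16 s = 6.2193 min ≈ 6.22 min.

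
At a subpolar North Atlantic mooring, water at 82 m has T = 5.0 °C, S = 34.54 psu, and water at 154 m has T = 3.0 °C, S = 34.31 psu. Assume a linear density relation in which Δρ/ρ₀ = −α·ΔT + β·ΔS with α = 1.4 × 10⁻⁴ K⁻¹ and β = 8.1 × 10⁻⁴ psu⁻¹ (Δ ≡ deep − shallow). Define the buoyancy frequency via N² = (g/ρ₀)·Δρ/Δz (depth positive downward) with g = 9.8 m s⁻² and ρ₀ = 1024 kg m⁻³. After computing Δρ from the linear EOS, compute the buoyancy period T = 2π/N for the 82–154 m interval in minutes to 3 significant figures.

29.3 min

ΔT = -2.0 K, ΔS = -0.23 psu (deep − shallow).
Δρ/ρ₀ = −αΔT + βΔS = 2.80 × 10⁻⁴ − 1.863 × 10⁻⁴ = 9.37 × 10⁻⁵, so Δρ ≈ 0.09595 kg m⁻³.
N² = (g/ρ₀)·Δρ/Δz = g·(Δρ/ρ₀)/Δz = 9.8 × 9.37 × 10⁻⁵ / 72 = 1.2754 × 10⁻⁵ s⁻².
N = √(1.2754 × 10⁻⁵) = 3.5713 × 10⁻³ rad s⁻¹ → T = 2π/N = 1.7594 × 10³ s = 29.323 min ≈ 29.3 min.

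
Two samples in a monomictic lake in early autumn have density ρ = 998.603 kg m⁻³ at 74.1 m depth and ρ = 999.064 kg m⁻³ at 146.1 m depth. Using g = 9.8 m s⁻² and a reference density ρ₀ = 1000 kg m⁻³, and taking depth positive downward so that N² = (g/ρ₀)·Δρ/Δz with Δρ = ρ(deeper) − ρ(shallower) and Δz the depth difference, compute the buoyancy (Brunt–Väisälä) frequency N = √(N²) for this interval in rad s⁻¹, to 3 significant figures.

7.92 × 10⁻³ rad s⁻¹

Δρ = 999.064 − 998.603 = 0.461 kg m⁻³ over Δz = 146.1 − 74.1 = 72 m.
N² = (9.8/1000) × (0.461/72) = 6.2747 × 10⁻⁵ s⁻².
N = √(6.2747 × 10⁻⁵) = 7.9213 × 10⁻³ rad s⁻¹ ≈ 7.92 × 10⁻³ rad s⁻¹.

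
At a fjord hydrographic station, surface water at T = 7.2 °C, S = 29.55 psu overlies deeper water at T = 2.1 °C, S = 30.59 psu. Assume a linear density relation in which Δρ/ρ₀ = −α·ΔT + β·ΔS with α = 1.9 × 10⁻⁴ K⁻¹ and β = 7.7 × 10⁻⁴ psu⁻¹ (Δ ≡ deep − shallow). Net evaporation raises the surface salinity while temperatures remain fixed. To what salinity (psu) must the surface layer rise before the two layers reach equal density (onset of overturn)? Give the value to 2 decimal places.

Neutral buoyancy requires −α(T_deep − T_surf) + β(S_deep − S_surf′) = 0.
S_surf′ = S_deep − (α/β)·ΔT = 30.59 − (1.9 × 10⁻⁴/7.7 × 10⁻⁴)·(-5.1) = 31.8484 psu.
Increase required: 31.8484 − 29.55 = 2.2984 psu.

31.85 psu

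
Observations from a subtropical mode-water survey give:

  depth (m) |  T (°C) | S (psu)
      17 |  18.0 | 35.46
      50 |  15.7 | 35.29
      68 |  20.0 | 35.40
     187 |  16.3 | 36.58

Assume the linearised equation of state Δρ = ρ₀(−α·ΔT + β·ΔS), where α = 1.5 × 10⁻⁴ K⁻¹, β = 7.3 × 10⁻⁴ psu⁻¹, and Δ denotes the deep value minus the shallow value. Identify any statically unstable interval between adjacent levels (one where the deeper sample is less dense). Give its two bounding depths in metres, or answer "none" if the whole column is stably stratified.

Evaluate Δρ/ρ₀ = −αΔT + βΔS across each adjacent pair:
  17–50 m: −αΔT+βΔS = −(1.5 × 10⁻⁴)(-2.3)+(7.3 × 10⁻⁴)(-0.17) = 2.2 × 10⁻⁴ → stable
  50–68 m: −αΔT+βΔS = −(1.5 × 10⁻⁴)(+4.3)+(7.3 × 10⁻⁴)(+0.11) = -5.6 × 10⁻⁴ → UNSTABLE
  68–187 m: −αΔT+βΔS = −(1.5 × 10⁻⁴)(-3.7)+(7.3 × 10⁻⁴)(+1.18) = 1.4 × 10⁻³ → stable
The 50–68 m interval has Δρ < 0: lighter water underlies denser water.

50–68 m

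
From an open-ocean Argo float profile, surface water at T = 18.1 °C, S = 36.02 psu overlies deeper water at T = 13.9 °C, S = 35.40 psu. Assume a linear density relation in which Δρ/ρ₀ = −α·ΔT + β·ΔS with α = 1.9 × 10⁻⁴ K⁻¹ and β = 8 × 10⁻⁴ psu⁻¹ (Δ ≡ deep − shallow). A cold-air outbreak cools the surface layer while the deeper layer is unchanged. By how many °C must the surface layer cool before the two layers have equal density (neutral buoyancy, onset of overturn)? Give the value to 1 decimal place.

1.6 °C

Neutral buoyancy requires Δρ = 0, i.e. −α(T_deep − T_surf′) + β(S_deep − S_surf) = 0.
T_surf′ = T_deep − (β/α)·ΔS = 13.9 − (8 × 10⁻⁴/1.9 × 10⁻⁴)·(-0.62) = 16.511 °C.
Cooling required: 18.1 − (16.511) = 1.589 °C.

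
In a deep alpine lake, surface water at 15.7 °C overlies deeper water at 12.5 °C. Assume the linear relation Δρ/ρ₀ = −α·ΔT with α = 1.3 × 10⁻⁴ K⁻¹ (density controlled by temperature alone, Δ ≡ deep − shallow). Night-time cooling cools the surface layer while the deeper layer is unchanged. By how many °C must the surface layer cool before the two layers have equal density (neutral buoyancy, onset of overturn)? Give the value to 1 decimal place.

3.2 °C

With temperature the only control, equal density requires T_surf′ = T_deep.
T_surf′ = 12.5 °C.
Cooling required: 15.7 − 12.5 = 3.2 °C.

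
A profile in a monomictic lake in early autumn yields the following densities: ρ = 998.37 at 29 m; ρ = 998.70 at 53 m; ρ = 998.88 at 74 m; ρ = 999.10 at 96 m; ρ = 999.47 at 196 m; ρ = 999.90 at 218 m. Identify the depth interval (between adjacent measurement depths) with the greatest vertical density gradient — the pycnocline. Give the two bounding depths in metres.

196–218 m

Compute the density gradient over each adjacent pair:
  29–53 m: Δρ/Δz = 0.33/24 = 0.014 kg m⁻⁴
  53–74 m: Δρ/Δz = 0.18/21 = 8.6 × 10⁻³ kg m⁻⁴
  74–96 m: Δρ/Δz = 0.22/22 = 0.010 kg m⁻⁴
  96–196 m: Δρ/Δz = 0.37/100 = 3.7 × 10⁻³ kg m⁻⁴
  196–218 m: Δρ/Δz = 0.43/22 = 0.020 kg m⁻⁴
The largest gradient is in the 196–218 m interval — the pycnocline.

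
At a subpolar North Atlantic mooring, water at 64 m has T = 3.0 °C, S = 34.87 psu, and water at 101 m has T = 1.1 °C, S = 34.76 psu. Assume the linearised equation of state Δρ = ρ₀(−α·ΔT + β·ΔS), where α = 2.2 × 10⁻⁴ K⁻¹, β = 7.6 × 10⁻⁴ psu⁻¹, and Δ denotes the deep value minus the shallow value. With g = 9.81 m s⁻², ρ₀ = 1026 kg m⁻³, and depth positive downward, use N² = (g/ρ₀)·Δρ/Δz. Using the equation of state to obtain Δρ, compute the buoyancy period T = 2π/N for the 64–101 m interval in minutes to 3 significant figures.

ΔT = -1.9 K, ΔS = -0.11 psu (deep − shallow).
Δρ/ρ₀ = −αΔT + βΔS = 4.18 × 10⁻⁴ − 8.36 × 10⁻⁵ = 3.344 × 10⁻⁴, so Δρ ≈ 0.3431 kg m⁻³.
N² = (g/ρ₀)·Δρ/Δz = g·(Δρ/ρ₀)/Δz = 9.81 × 3.344 × 10⁻⁴ / 37 = 8.8661 × 10⁻⁵ s⁻².
N = √(8.8661 × 10⁻⁵) = 9.4160 × 10⁻³ rad s⁻¹ → T = 2π/N = 667.29 s = 11.121 min ≈ 11.1 min.

11.1 min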